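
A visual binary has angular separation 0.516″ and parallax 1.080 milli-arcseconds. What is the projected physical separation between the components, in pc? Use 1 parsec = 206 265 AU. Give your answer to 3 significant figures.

0.00232 pc

d = 1/p = 1/0.001080″ = 925.93 pc.
At distance d (pc), an angle of θ arcsec spans θ·d AU: s = 0.516 × 925.93 = 477.78 AU.
= 477.78 / 206265 = 0.0023163 pc.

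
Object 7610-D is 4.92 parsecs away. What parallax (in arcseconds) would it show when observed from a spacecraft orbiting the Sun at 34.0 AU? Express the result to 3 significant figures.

6.91 arcsec

p (arcsec) = B (AU) / d (pc).
p = 34.0 / 4.92 = 6.9106 arcsec.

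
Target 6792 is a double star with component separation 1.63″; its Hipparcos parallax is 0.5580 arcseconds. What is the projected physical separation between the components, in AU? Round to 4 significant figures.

d = 1/p = 1/0.5580″ = 1.7921 pc.
At distance d (pc), an angle of θ arcsec spans θ·d AU: s = 1.63 × 1.7921 = 2.9211 AU.

2.921 AU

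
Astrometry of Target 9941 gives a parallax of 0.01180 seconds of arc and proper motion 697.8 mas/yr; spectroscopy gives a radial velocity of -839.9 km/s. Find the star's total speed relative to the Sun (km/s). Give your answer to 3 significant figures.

d = 1/p = 1/0.01180″ = 84.746 pc.
μ = 697.8 mas/yr = 0.6978 ″/yr.
v_t = 4.740 μ d = 4.740 × 0.6978 × 84.746 = 280.3 km/s.
v = √(v_r² + v_t²) = √((-839.9)² + 280.3²) = √784000 = 885.44 km/s.

885 km/s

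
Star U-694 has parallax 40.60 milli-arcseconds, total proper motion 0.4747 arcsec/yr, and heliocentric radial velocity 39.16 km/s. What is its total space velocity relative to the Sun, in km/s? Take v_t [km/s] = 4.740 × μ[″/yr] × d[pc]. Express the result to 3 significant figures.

d = 1/p = 1/0.04060″ = 24.631 pc.
v_t = 4.740 μ d = 4.740 × 0.4747 × 24.631 = 55.422 km/s.
v = √(v_r² + v_t²) = √(39.16² + 55.422²) = √4605.1 = 67.861 km/s.

67.9 km/s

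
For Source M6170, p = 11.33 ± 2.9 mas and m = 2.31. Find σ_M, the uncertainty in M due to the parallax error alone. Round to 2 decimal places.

σ_M = 0.56 mag

M = m − 5 log₁₀ d + 5 = m + 5 log₁₀ p + 5, so ∂M/∂p = 5/(p ln 10).
σ_M = (5/ln 10) · (σ_p/p) = 2.1715 × 2.9/11.33 = 2.1715 × 0.25596 = 0.55582.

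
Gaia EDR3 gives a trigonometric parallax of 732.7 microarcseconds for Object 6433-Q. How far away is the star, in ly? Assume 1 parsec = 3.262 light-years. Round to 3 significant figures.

4450 ly

p = 732.7 microarcseconds = 0.0007327 arcsec.
d = 1/p = 1/0.0007327 = 1364.8 pc.
In light-years: 1364.8 × 3.262 = 4452 ly.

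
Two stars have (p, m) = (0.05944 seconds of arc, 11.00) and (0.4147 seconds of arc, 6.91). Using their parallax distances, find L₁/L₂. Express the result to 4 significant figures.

d₁ = 1/p₁ = 1/0.05944″ = 16.824 pc; d₂ = 1/p₂ = 1/0.4147″ = 2.4114 pc.
M₁ = m₁ − 5 log₁₀ d₁ + 5 = 11.00 − 6.1296 + 5 = 9.8704.
M₂ = 6.91 − 1.9113 + 5 = 9.9987.
L₁/L₂ = 10^(0.4(M₂ − M₁)) = 10^(0.4 × 0.1283) = 10^0.05132 = 1.1254.

L₁/L₂ = 1.125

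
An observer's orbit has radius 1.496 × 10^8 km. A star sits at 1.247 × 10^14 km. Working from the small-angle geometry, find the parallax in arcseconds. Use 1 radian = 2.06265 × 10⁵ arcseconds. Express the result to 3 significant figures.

θ ≈ B/d = (1.496 × 10^8) / (1.247 × 10^14) = 1.1997 × 10^-6 rad.
In arcseconds: 1.1997 × 10^-6 × 206265 = 0.24746″.

0.247 arcsec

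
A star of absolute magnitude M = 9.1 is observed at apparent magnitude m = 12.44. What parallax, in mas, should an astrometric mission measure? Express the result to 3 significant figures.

m − M = 12.44 − 9.1 = 3.34.
d = 10^((m−M)/5 + 1) = 10^1.668 = 46.559 pc.
p = 1/d = 1/46.559 = 0.021478 arcsec = 21.478 mas.

21.5 mas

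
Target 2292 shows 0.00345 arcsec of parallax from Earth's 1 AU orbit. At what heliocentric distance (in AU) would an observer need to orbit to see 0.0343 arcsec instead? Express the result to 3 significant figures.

Parallax scales linearly with baseline: p ∝ B, so B = p_target / p_Earth × 1 AU.
B = 0.0343 / 0.00345 = 9.942 AU.

9.94 AU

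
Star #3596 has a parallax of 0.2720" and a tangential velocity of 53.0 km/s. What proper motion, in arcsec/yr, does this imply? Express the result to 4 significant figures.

d = 1/p = 1/0.2720″ = 3.6765 pc.
μ = v_t / (4.74 d) = 53.0 / (4.74 × 3.6765) = 53.0 / 17.427 = 3.0413 ″/yr.

3.041 arcsec/yr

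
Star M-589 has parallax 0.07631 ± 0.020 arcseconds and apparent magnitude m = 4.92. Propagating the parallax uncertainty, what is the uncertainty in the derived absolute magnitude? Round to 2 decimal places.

M = m − 5 log₁₀ d + 5 = m + 5 log₁₀ p + 5, so ∂M/∂p = 5/(p ln 10).
σ_M = (5/ln 10) · (σ_p/p) = 2.1715 × 0.020/0.07631 = 2.1715 × 0.26209 = 0.56913.

σ_M = 0.57 mag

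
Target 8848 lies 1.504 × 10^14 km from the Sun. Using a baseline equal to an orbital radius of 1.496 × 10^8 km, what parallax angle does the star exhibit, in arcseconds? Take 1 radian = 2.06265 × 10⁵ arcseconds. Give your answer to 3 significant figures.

0.205 arcsec

θ ≈ B/d = (1.496 × 10^8) / (1.504 × 10^14) = 9.9468 × 10^-7 rad.
In arcseconds: 9.9468 × 10^-7 × 206265 = 0.20517″.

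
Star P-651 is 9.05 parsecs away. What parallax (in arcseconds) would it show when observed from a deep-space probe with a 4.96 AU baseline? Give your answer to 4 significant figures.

p (arcsec) = B (AU) / d (pc).
p = 4.96 / 9.05 = 0.54807 arcsec.

0.5481 arcsec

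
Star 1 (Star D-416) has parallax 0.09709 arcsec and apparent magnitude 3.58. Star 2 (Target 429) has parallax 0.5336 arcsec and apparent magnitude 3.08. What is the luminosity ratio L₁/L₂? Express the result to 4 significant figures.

d₁ = 1/p₁ = 1/0.09709″ = 10.3 pc; d₂ = 1/p₂ = 1/0.5336″ = 1.8741 pc.
M₁ = m₁ − 5 log₁₀ d₁ + 5 = 3.58 − 5.0642 + 5 = 3.5158.
M₂ = 3.08 − 1.3640 + 5 = 6.7160.
L₁/L₂ = 10^(0.4(M₂ − M₁)) = 10^(0.4 × 3.2002) = 10^1.28008 = 19.058.

L₁/L₂ = 19.06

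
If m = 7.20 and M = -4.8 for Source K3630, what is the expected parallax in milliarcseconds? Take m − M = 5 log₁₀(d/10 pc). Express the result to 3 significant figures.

m − M = 7.20 − (-4.8) = 12.00.
d = 10^((m−M)/5 + 1) = 10^3.400 = 2511.9 pc.
p = 1/d = 1/2511.9 = 0.00039811 arcsec = 0.39811 mas.

0.398 mas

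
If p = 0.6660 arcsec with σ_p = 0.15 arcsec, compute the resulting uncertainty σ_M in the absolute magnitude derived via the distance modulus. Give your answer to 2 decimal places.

M = m − 5 log₁₀ d + 5 = m + 5 log₁₀ p + 5, so ∂M/∂p = 5/(p ln 10).
σ_M = (5/ln 10) · (σ_p/p) = 2.1715 × 0.15/0.6660 = 2.1715 × 0.22523 = 0.48909.

σ_M = 0.49 mag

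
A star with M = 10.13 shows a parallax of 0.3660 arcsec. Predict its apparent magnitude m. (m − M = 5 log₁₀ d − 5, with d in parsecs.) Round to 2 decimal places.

m = 7.31

d = 1/p = 1/0.3660″ = 2.7322 pc.
m − M = 5 log₁₀ d − 5 = 5 log₁₀(2.7322) − 5 = 2.1826 − 5 = -2.8174.
m = M + (m − M) = 10.13 + (-2.8174) = 7.31.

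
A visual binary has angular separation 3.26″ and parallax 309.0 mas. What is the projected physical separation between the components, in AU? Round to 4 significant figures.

10.55 AU

d = 1/p = 1/0.3090″ = 3.2362 pc.
At distance d (pc), an angle of θ arcsec spans θ·d AU: s = 3.26 × 3.2362 = 10.55 AU.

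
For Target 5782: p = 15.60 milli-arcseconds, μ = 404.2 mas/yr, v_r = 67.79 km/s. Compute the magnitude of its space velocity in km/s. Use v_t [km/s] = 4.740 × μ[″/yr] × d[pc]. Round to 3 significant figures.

140 km/s

d = 1/p = 1/0.01560″ = 64.103 pc.
μ = 404.2 mas/yr = 0.4042 ″/yr.
v_t = 4.740 μ d = 4.740 × 0.4042 × 64.103 = 122.82 km/s.
v = √(v_r² + v_t²) = √(67.79² + 122.82²) = √19680.2 = 140.29 km/s.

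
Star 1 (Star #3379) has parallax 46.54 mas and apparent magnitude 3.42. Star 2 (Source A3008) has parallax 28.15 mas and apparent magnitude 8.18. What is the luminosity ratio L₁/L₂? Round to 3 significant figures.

L₁/L₂ = 29.3

d₁ = 1/p₁ = 1/0.04654″ = 21.487 pc; d₂ = 1/p₂ = 1/0.02815″ = 35.524 pc.
M₁ = m₁ − 5 log₁₀ d₁ + 5 = 3.42 − 6.6609 + 5 = 1.7591.
M₂ = 8.18 − 7.7526 + 5 = 5.4274.
L₁/L₂ = 10^(0.4(M₂ − M₁)) = 10^(0.4 × 3.6683) = 10^1.46732 = 29.331.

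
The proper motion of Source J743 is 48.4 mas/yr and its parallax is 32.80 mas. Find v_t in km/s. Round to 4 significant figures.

d = 1/p = 1/0.03280″ = 30.488 pc.
μ = 48.4 mas/yr = 0.0484 ″/yr.
v_t = 4.74 × μ × d = 4.74 × 0.0484 × 30.488 = 6.9944 km/s.

6.994 km/s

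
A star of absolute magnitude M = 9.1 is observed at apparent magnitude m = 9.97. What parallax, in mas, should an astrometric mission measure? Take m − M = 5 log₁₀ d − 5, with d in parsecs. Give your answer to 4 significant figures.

66.99 mas

m − M = 9.97 − 9.1 = 0.87.
d = 10^((m−M)/5 + 1) = 10^1.174 = 14.928 pc.
p = 1/d = 1/14.928 = 0.066988 arcsec = 66.988 mas.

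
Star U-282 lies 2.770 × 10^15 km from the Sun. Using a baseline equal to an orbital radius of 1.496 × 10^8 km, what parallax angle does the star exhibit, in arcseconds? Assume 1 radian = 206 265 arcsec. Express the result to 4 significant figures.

0.01114 arcsec

θ ≈ B/d = (1.496 × 10^8) / (2.770 × 10^15) = 5.4007 × 10^-8 rad.
In arcseconds: 5.4007 × 10^-8 × 206265 = 0.01114″.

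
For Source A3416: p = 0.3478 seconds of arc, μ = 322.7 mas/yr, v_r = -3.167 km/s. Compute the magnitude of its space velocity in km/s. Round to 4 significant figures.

5.420 km/s

d = 1/p = 1/0.3478″ = 2.8752 pc.
μ = 322.7 mas/yr = 0.3227 ″/yr.
v_t = 4.740 μ d = 4.740 × 0.3227 × 2.8752 = 4.3979 km/s.
v = √(v_r² + v_t²) = √((-3.167)² + 4.3979²) = √29.3714 = 5.4195 km/s.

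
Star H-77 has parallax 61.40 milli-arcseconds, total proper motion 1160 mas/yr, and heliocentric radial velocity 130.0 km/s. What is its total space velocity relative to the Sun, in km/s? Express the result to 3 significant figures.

158 km/s

d = 1/p = 1/0.06140″ = 16.287 pc.
μ = 1160 mas/yr = 1.160 ″/yr.
v_t = 4.740 μ d = 4.740 × 1.160 × 16.287 = 89.552 km/s.
v = √(v_r² + v_t²) = √(130.0² + 89.552²) = √24919.6 = 157.86 km/s.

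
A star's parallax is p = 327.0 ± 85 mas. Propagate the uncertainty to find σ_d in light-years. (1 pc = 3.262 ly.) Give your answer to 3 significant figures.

2.59 ly

d = 1/p, so σ_d = σ_p / p².
σ_d = 0.0850 / (0.3270)² = 0.0850 / 0.10693 = 0.79491 pc = 0.79491 × 3.262 ly = 2.593 ly.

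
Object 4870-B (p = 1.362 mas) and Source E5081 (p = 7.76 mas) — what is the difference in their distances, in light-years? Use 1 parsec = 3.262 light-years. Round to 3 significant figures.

1970 ly

d_A = 1/0.001362″ = 734.21 pc; d_B = 1/0.007760″ = 128.87 pc.
|d_B − d_A| = |128.87 − 734.21| = 605.34 pc = 605.34 × 3.262 ly = 1974.6 ly.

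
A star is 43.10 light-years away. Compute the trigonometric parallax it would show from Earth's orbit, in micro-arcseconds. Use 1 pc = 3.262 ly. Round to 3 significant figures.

75700 μas

d = 43.10 ly ÷ 3.262 = 13.213 pc.
p = 1/d = 1/13.213 = 0.075683 arcsec.
= 0.075683 × 10⁶ = 75683 μas.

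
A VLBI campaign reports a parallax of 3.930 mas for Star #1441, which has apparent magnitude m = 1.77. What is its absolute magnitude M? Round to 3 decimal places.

d = 1/p = 1/0.003930″ = 254.45 pc.
m − M = 5 log₁₀(254.45) − 5 = 12.0280 − 5 = 7.0280.
M = m − (m − M) = 1.77 − 7.0280 = -5.258.

M = -5.258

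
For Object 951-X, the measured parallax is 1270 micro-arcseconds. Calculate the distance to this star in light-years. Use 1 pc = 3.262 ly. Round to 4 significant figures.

p = 1270 micro-arcseconds = 0.001270 arcsec.
d = 1/p = 1/0.001270 = 787.4 pc.
In light-years: 787.4 × 3.262 = 2568.5 ly.

2569 light years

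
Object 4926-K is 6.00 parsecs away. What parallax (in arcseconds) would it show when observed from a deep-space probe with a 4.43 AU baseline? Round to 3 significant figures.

p (arcsec) = B (AU) / d (pc).
p = 4.43 / 6.00 = 0.73833 arcsec.

0.738 arcsec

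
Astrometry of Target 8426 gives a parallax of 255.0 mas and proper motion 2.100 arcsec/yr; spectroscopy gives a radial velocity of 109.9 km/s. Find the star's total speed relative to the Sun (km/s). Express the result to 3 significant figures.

117 km/s

d = 1/p = 1/0.2550″ = 3.9216 pc.
v_t = 4.740 μ d = 4.740 × 2.100 × 3.9216 = 39.036 km/s.
v = √(v_r² + v_t²) = √(109.9² + 39.036²) = √13601.8 = 116.63 km/s.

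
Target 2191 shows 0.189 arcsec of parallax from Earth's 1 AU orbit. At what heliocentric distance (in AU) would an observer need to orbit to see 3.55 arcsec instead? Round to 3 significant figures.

18.8 AU

Parallax scales linearly with baseline: p ∝ B, so B = p_target / p_Earth × 1 AU.
B = 3.55 / 0.189 = 18.783 AU.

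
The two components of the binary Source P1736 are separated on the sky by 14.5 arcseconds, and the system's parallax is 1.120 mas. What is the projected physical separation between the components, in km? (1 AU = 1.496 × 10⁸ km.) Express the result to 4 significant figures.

d = 1/p = 1/0.001120″ = 892.86 pc.
At distance d (pc), an angle of θ arcsec spans θ·d AU: s = 14.5 × 892.86 = 12946 AU.
= 12946 × 1.496 × 10⁸ km = 1.9367 × 10^12 km.

1.937 × 10^12 km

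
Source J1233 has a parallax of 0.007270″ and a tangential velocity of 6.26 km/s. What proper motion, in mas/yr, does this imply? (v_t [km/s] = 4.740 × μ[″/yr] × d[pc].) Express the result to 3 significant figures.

d = 1/p = 1/0.007270″ = 137.55 pc.
μ = v_t / (4.74 d) = 6.26 / (4.74 × 137.55) = 6.26 / 651.99 = 0.0096014 ″/yr = 9.6014 mas/yr.

9.60 mas/yr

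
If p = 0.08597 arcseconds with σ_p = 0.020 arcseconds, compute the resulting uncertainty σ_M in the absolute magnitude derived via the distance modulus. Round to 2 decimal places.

σ_M = 0.51 mag

M = m − 5 log₁₀ d + 5 = m + 5 log₁₀ p + 5, so ∂M/∂p = 5/(p ln 10).
σ_M = (5/ln 10) · (σ_p/p) = 2.1715 × 0.020/0.08597 = 2.1715 × 0.23264 = 0.50518.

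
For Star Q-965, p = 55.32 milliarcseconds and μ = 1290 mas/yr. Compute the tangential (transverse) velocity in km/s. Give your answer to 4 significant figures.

110.5 km/s

d = 1/p = 1/0.05532″ = 18.077 pc.
μ = 1290 mas/yr = 1.29 ″/yr.
v_t = 4.74 × μ × d = 4.74 × 1.29 × 18.077 = 110.53 km/s.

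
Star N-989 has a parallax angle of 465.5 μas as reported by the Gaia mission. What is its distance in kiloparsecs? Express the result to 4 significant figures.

2.148 kpc

p = 465.5 μas = 0.0004655 arcsec.
d = 1/p = 1/0.0004655 = 2148.2 pc.
= 2.1482 kpc.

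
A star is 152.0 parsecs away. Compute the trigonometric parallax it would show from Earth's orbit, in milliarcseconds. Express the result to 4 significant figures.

p = 1/d = 1/152 = 0.0065789 arcsec.
= 0.0065789 × 1000 = 6.5789 mas.

6.579 mas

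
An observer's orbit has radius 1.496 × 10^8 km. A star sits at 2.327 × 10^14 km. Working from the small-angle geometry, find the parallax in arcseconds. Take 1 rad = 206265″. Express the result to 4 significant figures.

0.1326 arcsec

θ ≈ B/d = (1.496 × 10^8) / (2.327 × 10^14) = 6.4289 × 10^-7 rad.
In arcseconds: 6.4289 × 10^-7 × 206265 = 0.13261″.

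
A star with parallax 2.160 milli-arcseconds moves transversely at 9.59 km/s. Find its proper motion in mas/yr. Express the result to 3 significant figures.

4.37 mas/yr

d = 1/p = 1/0.002160″ = 462.96 pc.
μ = v_t / (4.74 d) = 9.59 / (4.74 × 462.96) = 9.59 / 2194.4 = 0.0043702 ″/yr = 4.3702 mas/yr.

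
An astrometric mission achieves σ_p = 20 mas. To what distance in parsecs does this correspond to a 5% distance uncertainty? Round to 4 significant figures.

2.500 pc

σ_d/d = σ_p/p, so the condition is σ_p/p ≤ 0.05, i.e. p ≥ σ_p/0.05.
p_min = 20/0.05 = 400 mas = 0.4 arcsec.
d_max = 1/p_min = 1/0.4 = 2.5 pc.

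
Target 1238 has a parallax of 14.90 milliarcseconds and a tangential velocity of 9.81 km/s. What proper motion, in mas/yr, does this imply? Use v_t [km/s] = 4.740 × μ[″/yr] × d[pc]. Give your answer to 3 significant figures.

d = 1/p = 1/0.01490″ = 67.114 pc.
μ = v_t / (4.74 d) = 9.81 / (4.74 × 67.114) = 9.81 / 318.12 = 0.030837 ″/yr = 30.837 mas/yr.

30.8 mas/yr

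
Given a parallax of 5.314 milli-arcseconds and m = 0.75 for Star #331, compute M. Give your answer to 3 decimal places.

M = -5.623

d = 1/p = 1/0.005314″ = 188.18 pc.
m − M = 5 log₁₀(188.18) − 5 = 11.3729 − 5 = 6.3729.
M = m − (m − M) = 0.75 − 6.3729 = -5.623.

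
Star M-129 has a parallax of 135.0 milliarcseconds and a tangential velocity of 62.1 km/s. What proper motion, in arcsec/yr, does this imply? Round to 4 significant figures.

1.769 arcsec/yr

d = 1/p = 1/0.1350″ = 7.4074 pc.
μ = v_t / (4.74 d) = 62.1 / (4.74 × 7.4074) = 62.1 / 35.111 = 1.7687 ″/yr.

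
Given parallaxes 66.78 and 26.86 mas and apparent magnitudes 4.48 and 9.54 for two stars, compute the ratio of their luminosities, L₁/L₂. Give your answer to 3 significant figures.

L₁/L₂ = 17.1

d₁ = 1/p₁ = 1/0.06678″ = 14.975 pc; d₂ = 1/p₂ = 1/0.02686″ = 37.23 pc.
M₁ = m₁ − 5 log₁₀ d₁ + 5 = 4.48 − 5.8768 + 5 = 3.6032.
M₂ = 9.54 − 7.8545 + 5 = 6.6855.
L₁/L₂ = 10^(0.4(M₂ − M₁)) = 10^(0.4 × 3.0823) = 10^1.23292 = 17.097.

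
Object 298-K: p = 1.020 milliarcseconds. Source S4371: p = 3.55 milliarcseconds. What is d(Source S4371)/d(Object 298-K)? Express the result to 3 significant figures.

Since d = 1/p, d_B/d_A = p_A/p_B.
= 1.020 / 3.55 = 0.28732.

0.287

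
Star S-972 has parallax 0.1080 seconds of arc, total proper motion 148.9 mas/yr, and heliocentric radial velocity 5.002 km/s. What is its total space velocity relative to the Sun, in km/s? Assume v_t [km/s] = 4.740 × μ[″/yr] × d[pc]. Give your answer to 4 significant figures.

d = 1/p = 1/0.1080″ = 9.2593 pc.
μ = 148.9 mas/yr = 0.1489 ″/yr.
v_t = 4.740 μ d = 4.740 × 0.1489 × 9.2593 = 6.5351 km/s.
v = √(v_r² + v_t²) = √(5.002² + 6.5351²) = √67.7275 = 8.2297 km/s.

8.230 km/s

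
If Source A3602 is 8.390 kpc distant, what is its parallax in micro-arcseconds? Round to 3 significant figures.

119 μas

d = 8.390 kpc = 8390 pc.
p = 1/d = 1/8390 = 0.00011919 arcsec.
= 0.00011919 × 10⁶ = 119.19 μas.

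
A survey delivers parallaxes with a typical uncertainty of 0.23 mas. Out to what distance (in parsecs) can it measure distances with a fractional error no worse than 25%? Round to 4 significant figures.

1087 pc

σ_d/d = σ_p/p, so the condition is σ_p/p ≤ 0.25, i.e. p ≥ σ_p/0.25.
p_min = 0.23/0.25 = 0.92 mas = 0.00092 arcsec.
d_max = 1/p_min = 1/0.00092 = 1087 pc.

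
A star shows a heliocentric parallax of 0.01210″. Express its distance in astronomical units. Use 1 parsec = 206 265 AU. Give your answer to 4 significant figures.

d = 1/p = 1/0.01210 = 82.645 pc.
In AU: 82.645 × 206265 = 1.7047 × 10^7 AU.

1.705 × 10^7 AU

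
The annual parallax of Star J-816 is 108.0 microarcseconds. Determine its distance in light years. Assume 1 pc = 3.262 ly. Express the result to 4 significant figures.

30200 light years

p = 108.0 microarcseconds = 0.0001080 arcsec.
d = 1/p = 1/0.0001080 = 9259.3 pc.
In light-years: 9259.3 × 3.262 = 30204 ly.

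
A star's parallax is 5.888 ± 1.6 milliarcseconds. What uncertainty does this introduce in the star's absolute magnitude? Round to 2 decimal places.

σ_M = 0.59 mag

M = m − 5 log₁₀ d + 5 = m + 5 log₁₀ p + 5, so ∂M/∂p = 5/(p ln 10).
σ_M = (5/ln 10) · (σ_p/p) = 2.1715 × 1.6/5.888 = 2.1715 × 0.27174 = 0.59008.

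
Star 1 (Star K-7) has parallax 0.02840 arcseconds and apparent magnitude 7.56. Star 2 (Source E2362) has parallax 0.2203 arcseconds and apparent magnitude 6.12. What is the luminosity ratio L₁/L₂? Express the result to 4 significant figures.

L₁/L₂ = 15.97

d₁ = 1/p₁ = 1/0.02840″ = 35.211 pc; d₂ = 1/p₂ = 1/0.2203″ = 4.5393 pc.
M₁ = m₁ − 5 log₁₀ d₁ + 5 = 7.56 − 7.7334 + 5 = 4.8266.
M₂ = 6.12 − 3.2849 + 5 = 7.8351.
L₁/L₂ = 10^(0.4(M₂ − M₁)) = 10^(0.4 × 3.0085) = 10^1.20340 = 15.973.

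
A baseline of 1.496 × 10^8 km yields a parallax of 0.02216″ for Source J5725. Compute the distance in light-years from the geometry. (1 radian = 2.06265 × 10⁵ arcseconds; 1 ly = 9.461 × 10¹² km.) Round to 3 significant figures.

147 ly

θ = 0.02216″ = 0.02216/206265 = 1.0743 × 10^-7 rad.
d = B/θ = (1.496 × 10^8) / (1.0743 × 10^-7) = 1.3925 × 10^15 km = (1.3925 × 10^15) / (9.461 × 10^12) ly = 147.18 ly.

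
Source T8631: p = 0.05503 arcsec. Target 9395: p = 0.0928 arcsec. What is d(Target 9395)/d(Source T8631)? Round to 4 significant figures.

0.5930

Since d = 1/p, d_B/d_A = p_A/p_B.
= 0.05503 / 0.0928 = 0.593.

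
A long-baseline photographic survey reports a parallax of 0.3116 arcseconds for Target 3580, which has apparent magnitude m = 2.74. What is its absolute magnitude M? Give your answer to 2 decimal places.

M = 5.21

d = 1/p = 1/0.3116″ = 3.2092 pc.
m − M = 5 log₁₀(3.2092) − 5 = 2.5320 − 5 = -2.4680.
M = m − (m − M) = 2.74 − (-2.4680) = 5.21.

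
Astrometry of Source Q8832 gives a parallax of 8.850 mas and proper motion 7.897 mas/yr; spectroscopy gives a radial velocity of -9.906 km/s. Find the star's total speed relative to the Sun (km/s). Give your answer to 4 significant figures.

10.77 km/s

d = 1/p = 1/0.008850″ = 112.99 pc.
μ = 7.897 mas/yr = 0.007897 ″/yr.
v_t = 4.740 μ d = 4.740 × 0.007897 × 112.99 = 4.2294 km/s.
v = √(v_r² + v_t²) = √((-9.906)² + 4.2294²) = √116.017 = 10.771 km/s.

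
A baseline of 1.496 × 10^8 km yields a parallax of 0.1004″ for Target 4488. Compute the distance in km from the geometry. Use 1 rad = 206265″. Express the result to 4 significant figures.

θ = 0.1004″ = 0.1004/206265 = 4.8675 × 10^-7 rad.
d = B/θ = (1.496 × 10^8) / (4.8675 × 10^-7) = 3.0734 × 10^14 km.

3.073 × 10^14 km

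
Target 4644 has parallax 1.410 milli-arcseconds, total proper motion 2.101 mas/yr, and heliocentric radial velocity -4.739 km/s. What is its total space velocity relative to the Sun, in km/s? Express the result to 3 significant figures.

8.51 km/s

d = 1/p = 1/0.001410″ = 709.22 pc.
μ = 2.101 mas/yr = 0.002101 ″/yr.
v_t = 4.740 μ d = 4.740 × 0.002101 × 709.22 = 7.0629 km/s.
v = √(v_r² + v_t²) = √((-4.739)² + 7.0629²) = √72.3427 = 8.5055 km/s.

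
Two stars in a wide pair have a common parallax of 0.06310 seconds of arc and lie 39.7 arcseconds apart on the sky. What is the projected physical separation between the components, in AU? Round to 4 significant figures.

629.2 AU

d = 1/p = 1/0.06310″ = 15.848 pc.
At distance d (pc), an angle of θ arcsec spans θ·d AU: s = 39.7 × 15.848 = 629.17 AU.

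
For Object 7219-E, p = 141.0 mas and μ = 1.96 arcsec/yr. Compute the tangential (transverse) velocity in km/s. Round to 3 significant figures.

65.9 km/s

d = 1/p = 1/0.1410″ = 7.0922 pc.
v_t = 4.74 × μ × d = 4.74 × 1.96 × 7.0922 = 65.889 km/s.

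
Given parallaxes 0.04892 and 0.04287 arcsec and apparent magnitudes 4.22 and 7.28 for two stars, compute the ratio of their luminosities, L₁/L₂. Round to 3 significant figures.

d₁ = 1/p₁ = 1/0.04892″ = 20.442 pc; d₂ = 1/p₂ = 1/0.04287″ = 23.326 pc.
M₁ = m₁ − 5 log₁₀ d₁ + 5 = 4.22 − 6.5526 + 5 = 2.6674.
M₂ = 7.28 − 6.8392 + 5 = 5.4408.
L₁/L₂ = 10^(0.4(M₂ − M₁)) = 10^(0.4 × 2.7734) = 10^1.10936 = 12.864.

L₁/L₂ = 12.9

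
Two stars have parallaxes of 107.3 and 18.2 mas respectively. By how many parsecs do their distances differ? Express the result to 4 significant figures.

d_A = 1/0.1073″ = 9.3197 pc; d_B = 1/0.01820″ = 54.945 pc.
|d_B − d_A| = |54.945 − 9.3197| = 45.625 pc.

45.63 pc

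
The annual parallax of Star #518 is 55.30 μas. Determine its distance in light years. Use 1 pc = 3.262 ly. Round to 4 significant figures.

58990 light years

p = 55.30 μas = 0.00005530 arcsec.
d = 1/p = 1/0.00005530 = 18083 pc.
In light-years: 18083 × 3.262 = 58987 ly.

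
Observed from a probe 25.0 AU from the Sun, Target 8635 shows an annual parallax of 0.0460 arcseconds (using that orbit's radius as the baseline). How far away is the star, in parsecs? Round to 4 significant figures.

543.5 pc

With baseline B (in AU) and parallax p (in arcsec), d = B/p parsecs.
d = 25.0 / 0.0460 = 543.48 pc.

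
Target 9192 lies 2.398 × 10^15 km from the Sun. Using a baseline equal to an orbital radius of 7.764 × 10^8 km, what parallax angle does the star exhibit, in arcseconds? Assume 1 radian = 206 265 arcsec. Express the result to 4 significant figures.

0.06678 arcsec

θ ≈ B/d = (7.764 × 10^8) / (2.398 × 10^15) = 3.2377 × 10^-7 rad.
In arcseconds: 3.2377 × 10^-7 × 206265 = 0.066782″.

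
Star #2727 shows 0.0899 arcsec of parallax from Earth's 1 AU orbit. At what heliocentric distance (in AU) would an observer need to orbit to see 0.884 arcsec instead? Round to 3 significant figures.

Parallax scales linearly with baseline: p ∝ B, so B = p_target / p_Earth × 1 AU.
B = 0.884 / 0.0899 = 9.8331 AU.

9.83 AU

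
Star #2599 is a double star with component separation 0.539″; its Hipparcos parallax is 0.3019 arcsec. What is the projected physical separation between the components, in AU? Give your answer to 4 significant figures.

1.785 AU

d = 1/p = 1/0.3019″ = 3.3124 pc.
At distance d (pc), an angle of θ arcsec spans θ·d AU: s = 0.539 × 3.3124 = 1.7854 AU.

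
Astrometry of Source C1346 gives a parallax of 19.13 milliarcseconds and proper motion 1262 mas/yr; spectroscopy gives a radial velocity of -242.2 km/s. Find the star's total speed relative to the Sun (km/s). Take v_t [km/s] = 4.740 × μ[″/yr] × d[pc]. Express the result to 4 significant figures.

d = 1/p = 1/0.01913″ = 52.274 pc.
μ = 1262 mas/yr = 1.262 ″/yr.
v_t = 4.740 μ d = 4.740 × 1.262 × 52.274 = 312.7 km/s.
v = √(v_r² + v_t²) = √((-242.2)² + 312.7²) = √156442 = 395.53 km/s.

395.5 km/s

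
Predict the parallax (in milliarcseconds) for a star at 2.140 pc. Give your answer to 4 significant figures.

467.3 mas

p = 1/d = 1/2.14 = 0.46729 arcsec.
= 0.46729 × 1000 = 467.29 mas.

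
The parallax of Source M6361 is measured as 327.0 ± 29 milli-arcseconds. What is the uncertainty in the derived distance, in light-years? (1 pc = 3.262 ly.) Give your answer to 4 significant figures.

d = 1/p, so σ_d = σ_p / p².
σ_d = 0.0290 / (0.3270)² = 0.0290 / 0.10693 = 0.27121 pc = 0.27121 × 3.262 ly = 0.88469 ly.

0.8847 ly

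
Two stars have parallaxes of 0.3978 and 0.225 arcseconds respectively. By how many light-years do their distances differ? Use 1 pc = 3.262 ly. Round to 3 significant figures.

d_A = 1/0.3978″ = 2.5138 pc; d_B = 1/0.2250″ = 4.4444 pc.
|d_B − d_A| = |4.4444 − 2.5138| = 1.9306 pc = 1.9306 × 3.262 ly = 6.2976 ly.

6.30 ly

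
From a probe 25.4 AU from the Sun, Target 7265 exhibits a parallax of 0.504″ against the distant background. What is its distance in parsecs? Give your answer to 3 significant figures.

With baseline B (in AU) and parallax p (in arcsec), d = B/p parsecs.
d = 25.4 / 0.504 = 50.397 pc.

50.4 pc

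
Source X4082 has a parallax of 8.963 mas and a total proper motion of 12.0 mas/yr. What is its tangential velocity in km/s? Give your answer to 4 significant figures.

d = 1/p = 1/0.008963″ = 111.57 pc.
μ = 12.0 mas/yr = 0.0120 ″/yr.
v_t = 4.74 × μ × d = 4.74 × 0.0120 × 111.57 = 6.3461 km/s.

6.346 km/s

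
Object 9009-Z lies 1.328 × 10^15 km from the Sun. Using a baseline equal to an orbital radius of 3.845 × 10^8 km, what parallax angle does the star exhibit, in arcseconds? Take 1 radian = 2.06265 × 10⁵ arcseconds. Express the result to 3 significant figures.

0.0597 arcsec

θ ≈ B/d = (3.845 × 10^8) / (1.328 × 10^15) = 2.8953 × 10^-7 rad.
In arcseconds: 2.8953 × 10^-7 × 206265 = 0.05972″.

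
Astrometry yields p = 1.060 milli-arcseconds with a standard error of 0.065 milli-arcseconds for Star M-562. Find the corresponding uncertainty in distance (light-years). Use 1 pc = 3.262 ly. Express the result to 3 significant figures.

189 ly

d = 1/p, so σ_d = σ_p / p².
σ_d = 0.0000650 / (0.001060)² = 0.0000650 / 0.0000011236 = 57.85 pc = 57.85 × 3.262 ly = 188.71 ly.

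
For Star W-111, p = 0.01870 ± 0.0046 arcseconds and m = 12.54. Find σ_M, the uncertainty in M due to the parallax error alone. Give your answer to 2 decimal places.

σ_M = 0.53 mag

M = m − 5 log₁₀ d + 5 = m + 5 log₁₀ p + 5, so ∂M/∂p = 5/(p ln 10).
σ_M = (5/ln 10) · (σ_p/p) = 2.1715 × 0.0046/0.01870 = 2.1715 × 0.24599 = 0.53417.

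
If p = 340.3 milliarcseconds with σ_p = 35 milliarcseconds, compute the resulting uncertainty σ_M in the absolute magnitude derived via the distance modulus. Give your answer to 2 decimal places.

M = m − 5 log₁₀ d + 5 = m + 5 log₁₀ p + 5, so ∂M/∂p = 5/(p ln 10).
σ_M = (5/ln 10) · (σ_p/p) = 2.1715 × 35/340.3 = 2.1715 × 0.10285 = 0.22334.

σ_M = 0.22 mag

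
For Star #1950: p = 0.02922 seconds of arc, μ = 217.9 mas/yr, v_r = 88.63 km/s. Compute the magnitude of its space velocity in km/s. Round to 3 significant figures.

95.4 km/s

d = 1/p = 1/0.02922″ = 34.223 pc.
μ = 217.9 mas/yr = 0.2179 ″/yr.
v_t = 4.740 μ d = 4.740 × 0.2179 × 34.223 = 35.347 km/s.
v = √(v_r² + v_t²) = √(88.63² + 35.347²) = √9104.69 = 95.418 km/s.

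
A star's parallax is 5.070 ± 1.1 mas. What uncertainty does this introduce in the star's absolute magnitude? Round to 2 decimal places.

σ_M = 0.47 mag

M = m − 5 log₁₀ d + 5 = m + 5 log₁₀ p + 5, so ∂M/∂p = 5/(p ln 10).
σ_M = (5/ln 10) · (σ_p/p) = 2.1715 × 1.1/5.070 = 2.1715 × 0.21696 = 0.47113.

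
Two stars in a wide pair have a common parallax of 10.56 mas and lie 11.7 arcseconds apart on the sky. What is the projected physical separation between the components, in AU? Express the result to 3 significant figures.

d = 1/p = 1/0.01056″ = 94.697 pc.
At distance d (pc), an angle of θ arcsec spans θ·d AU: s = 11.7 × 94.697 = 1108 AU.

1110 AU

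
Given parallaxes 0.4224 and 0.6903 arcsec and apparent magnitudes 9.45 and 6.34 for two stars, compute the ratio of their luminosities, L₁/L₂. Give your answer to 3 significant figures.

L₁/L₂ = 0.152

d₁ = 1/p₁ = 1/0.4224″ = 2.3674 pc; d₂ = 1/p₂ = 1/0.6903″ = 1.4486 pc.
M₁ = m₁ − 5 log₁₀ d₁ + 5 = 9.45 − 1.8714 + 5 = 12.5786.
M₂ = 6.34 − 0.8047 + 5 = 10.5353.
L₁/L₂ = 10^(0.4(M₂ − M₁)) = 10^(0.4 × (-2.0433)) = 10^(-0.81732) = 0.15229.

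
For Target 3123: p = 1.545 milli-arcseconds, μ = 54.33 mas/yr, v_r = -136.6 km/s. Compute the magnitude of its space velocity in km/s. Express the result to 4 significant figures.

d = 1/p = 1/0.001545″ = 647.25 pc.
μ = 54.33 mas/yr = 0.05433 ″/yr.
v_t = 4.740 μ d = 4.740 × 0.05433 × 647.25 = 166.68 km/s.
v = √(v_r² + v_t²) = √((-136.6)² + 166.68²) = √46441.8 = 215.5 km/s.

215.5 km/s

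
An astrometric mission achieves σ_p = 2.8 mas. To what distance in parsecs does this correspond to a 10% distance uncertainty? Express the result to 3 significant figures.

σ_d/d = σ_p/p, so the condition is σ_p/p ≤ 0.10, i.e. p ≥ σ_p/0.10.
p_min = 2.8/0.10 = 28 mas = 0.028 arcsec.
d_max = 1/p_min = 1/0.028 = 35.714 pc.

35.7 pc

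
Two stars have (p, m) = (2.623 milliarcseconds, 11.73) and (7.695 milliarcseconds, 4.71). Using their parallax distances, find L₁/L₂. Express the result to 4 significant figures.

d₁ = 1/p₁ = 1/0.002623″ = 381.24 pc; d₂ = 1/p₂ = 1/0.007695″ = 129.95 pc.
M₁ = m₁ − 5 log₁₀ d₁ + 5 = 11.73 − 12.9060 + 5 = 3.8240.
M₂ = 4.71 − 10.5689 + 5 = -0.8589.
L₁/L₂ = 10^(0.4(M₂ − M₁)) = 10^(0.4 × (-4.6829)) = 10^(-1.87316) = 0.013392.

L₁/L₂ = 0.01339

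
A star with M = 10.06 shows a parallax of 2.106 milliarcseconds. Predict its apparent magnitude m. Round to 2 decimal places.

d = 1/p = 1/0.002106″ = 474.83 pc.
m − M = 5 log₁₀ d − 5 = 5 log₁₀(474.83) − 5 = 13.3827 − 5 = 8.3827.
m = M + (m − M) = 10.06 + 8.3827 = 18.44.

m = 18.44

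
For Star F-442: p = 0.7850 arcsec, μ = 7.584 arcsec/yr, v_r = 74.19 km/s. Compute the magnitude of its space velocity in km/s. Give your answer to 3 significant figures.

87.2 km/s

d = 1/p = 1/0.7850″ = 1.2739 pc.
v_t = 4.740 μ d = 4.740 × 7.584 × 1.2739 = 45.794 km/s.
v = √(v_r² + v_t²) = √(74.19² + 45.794²) = √7601.25 = 87.185 km/s.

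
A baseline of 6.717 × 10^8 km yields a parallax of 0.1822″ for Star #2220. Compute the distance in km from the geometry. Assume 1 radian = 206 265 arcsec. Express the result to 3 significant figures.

θ = 0.1822″ = 0.1822/206265 = 8.8333 × 10^-7 rad.
d = B/θ = (6.717 × 10^8) / (8.8333 × 10^-7) = 7.6042 × 10^14 km.

7.60 × 10^14 km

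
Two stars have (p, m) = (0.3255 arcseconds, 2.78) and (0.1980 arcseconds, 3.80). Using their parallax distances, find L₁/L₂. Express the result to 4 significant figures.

L₁/L₂ = 0.9467

d₁ = 1/p₁ = 1/0.3255″ = 3.0722 pc; d₂ = 1/p₂ = 1/0.1980″ = 5.0505 pc.
M₁ = m₁ − 5 log₁₀ d₁ + 5 = 2.78 − 2.4372 + 5 = 5.3428.
M₂ = 3.80 − 3.5167 + 5 = 5.2833.
L₁/L₂ = 10^(0.4(M₂ − M₁)) = 10^(0.4 × (-0.0595)) = 10^(-0.02380) = 0.94667.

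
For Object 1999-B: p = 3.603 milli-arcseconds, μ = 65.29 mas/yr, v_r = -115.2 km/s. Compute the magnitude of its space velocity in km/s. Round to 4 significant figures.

d = 1/p = 1/0.003603″ = 277.55 pc.
μ = 65.29 mas/yr = 0.06529 ″/yr.
v_t = 4.740 μ d = 4.740 × 0.06529 × 277.55 = 85.895 km/s.
v = √(v_r² + v_t²) = √((-115.2)² + 85.895²) = √20649 = 143.7 km/s.

143.7 km/s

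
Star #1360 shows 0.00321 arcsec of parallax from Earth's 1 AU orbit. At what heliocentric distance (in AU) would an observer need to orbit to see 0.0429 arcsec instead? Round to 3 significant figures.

13.4 AU

Parallax scales linearly with baseline: p ∝ B, so B = p_target / p_Earth × 1 AU.
B = 0.0429 / 0.00321 = 13.364 AU.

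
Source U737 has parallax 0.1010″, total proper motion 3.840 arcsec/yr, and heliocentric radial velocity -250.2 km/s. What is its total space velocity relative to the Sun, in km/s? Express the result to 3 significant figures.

d = 1/p = 1/0.1010″ = 9.901 pc.
v_t = 4.740 μ d = 4.740 × 3.840 × 9.901 = 180.21 km/s.
v = √(v_r² + v_t²) = √((-250.2)² + 180.21²) = √95075.7 = 308.34 km/s.

308 km/s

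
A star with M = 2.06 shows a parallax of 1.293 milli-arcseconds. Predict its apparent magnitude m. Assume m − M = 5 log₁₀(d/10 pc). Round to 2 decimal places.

m = 11.50

d = 1/p = 1/0.001293″ = 773.4 pc.
m − M = 5 log₁₀ d − 5 = 5 log₁₀(773.4) − 5 = 14.4420 − 5 = 9.4420.
m = M + (m − M) = 2.06 + 9.4420 = 11.50.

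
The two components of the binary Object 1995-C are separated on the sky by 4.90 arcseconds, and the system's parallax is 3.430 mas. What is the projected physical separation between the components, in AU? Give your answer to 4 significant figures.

d = 1/p = 1/0.003430″ = 291.55 pc.
At distance d (pc), an angle of θ arcsec spans θ·d AU: s = 4.90 × 291.55 = 1428.6 AU.

1429 AU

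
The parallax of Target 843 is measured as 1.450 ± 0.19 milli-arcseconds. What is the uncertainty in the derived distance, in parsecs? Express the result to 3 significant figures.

90.4 pc

d = 1/p, so σ_d = σ_p / p².
σ_d = 0.000190 / (0.001450)² = 0.000190 / 0.0000021025 = 90.369 pc.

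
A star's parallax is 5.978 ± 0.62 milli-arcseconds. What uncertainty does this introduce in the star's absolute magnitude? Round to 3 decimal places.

M = m − 5 log₁₀ d + 5 = m + 5 log₁₀ p + 5, so ∂M/∂p = 5/(p ln 10).
σ_M = (5/ln 10) · (σ_p/p) = 2.1715 × 0.62/5.978 = 2.1715 × 0.10371 = 0.22521.

σ_M = 0.225 mag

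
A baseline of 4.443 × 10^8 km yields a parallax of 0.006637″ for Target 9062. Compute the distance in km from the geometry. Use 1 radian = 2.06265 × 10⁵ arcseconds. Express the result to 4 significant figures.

1.381 × 10^16 km

θ = 0.006637″ = 0.006637/206265 = 3.2177 × 10^-8 rad.
d = B/θ = (4.443 × 10^8) / (3.2177 × 10^-8) = 1.3808 × 10^16 km.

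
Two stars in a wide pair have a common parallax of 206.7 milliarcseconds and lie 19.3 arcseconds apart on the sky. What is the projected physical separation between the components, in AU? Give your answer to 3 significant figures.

93.4 AU

d = 1/p = 1/0.2067″ = 4.8379 pc.
At distance d (pc), an angle of θ arcsec spans θ·d AU: s = 19.3 × 4.8379 = 93.371 AU.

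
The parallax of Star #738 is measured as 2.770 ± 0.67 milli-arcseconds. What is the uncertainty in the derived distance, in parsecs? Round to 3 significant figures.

87.3 pc

d = 1/p, so σ_d = σ_p / p².
σ_d = 0.000670 / (0.002770)² = 0.000670 / 0.0000076729 = 87.32 pc.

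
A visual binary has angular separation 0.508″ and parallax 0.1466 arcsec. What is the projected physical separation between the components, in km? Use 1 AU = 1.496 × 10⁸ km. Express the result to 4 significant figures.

d = 1/p = 1/0.1466″ = 6.8213 pc.
At distance d (pc), an angle of θ arcsec spans θ·d AU: s = 0.508 × 6.8213 = 3.4652 AU.
= 3.4652 × 1.496 × 10⁸ km = 5.1839 × 10^8 km.

5.184 × 10^8 km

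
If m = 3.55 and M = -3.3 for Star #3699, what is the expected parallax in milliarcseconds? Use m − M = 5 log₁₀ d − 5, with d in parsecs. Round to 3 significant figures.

4.27 mas

m − M = 3.55 − (-3.3) = 6.85.
d = 10^((m−M)/5 + 1) = 10^2.370 = 234.42 pc.
p = 1/d = 1/234.42 = 0.0042658 arcsec = 4.2658 mas.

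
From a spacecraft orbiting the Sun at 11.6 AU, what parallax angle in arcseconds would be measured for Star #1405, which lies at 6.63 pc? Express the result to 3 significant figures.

1.75 arcsec

p (arcsec) = B (AU) / d (pc).
p = 11.6 / 6.63 = 1.7496 arcsec.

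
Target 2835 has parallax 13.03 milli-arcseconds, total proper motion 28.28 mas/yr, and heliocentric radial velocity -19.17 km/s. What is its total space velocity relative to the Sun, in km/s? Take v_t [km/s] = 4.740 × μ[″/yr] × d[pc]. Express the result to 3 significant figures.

21.8 km/s

d = 1/p = 1/0.01303″ = 76.746 pc.
μ = 28.28 mas/yr = 0.02828 ″/yr.
v_t = 4.740 μ d = 4.740 × 0.02828 × 76.746 = 10.288 km/s.
v = √(v_r² + v_t²) = √((-19.17)² + 10.288²) = √473.332 = 21.756 km/s.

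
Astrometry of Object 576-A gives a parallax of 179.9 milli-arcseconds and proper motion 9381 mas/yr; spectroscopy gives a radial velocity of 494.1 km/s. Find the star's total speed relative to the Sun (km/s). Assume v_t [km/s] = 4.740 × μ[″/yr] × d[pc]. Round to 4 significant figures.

552.5 km/s

d = 1/p = 1/0.1799″ = 5.5586 pc.
μ = 9381 mas/yr = 9.381 ″/yr.
v_t = 4.740 μ d = 4.740 × 9.381 × 5.5586 = 247.17 km/s.
v = √(v_r² + v_t²) = √(494.1² + 247.17²) = √305228 = 552.47 km/s.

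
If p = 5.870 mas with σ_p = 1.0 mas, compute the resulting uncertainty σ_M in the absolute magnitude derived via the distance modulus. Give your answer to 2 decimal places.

σ_M = 0.37 mag

M = m − 5 log₁₀ d + 5 = m + 5 log₁₀ p + 5, so ∂M/∂p = 5/(p ln 10).
σ_M = (5/ln 10) · (σ_p/p) = 2.1715 × 1.0/5.870 = 2.1715 × 0.17036 = 0.36994.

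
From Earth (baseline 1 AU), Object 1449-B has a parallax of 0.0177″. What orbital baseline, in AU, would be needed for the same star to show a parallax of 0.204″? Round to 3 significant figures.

Parallax scales linearly with baseline: p ∝ B, so B = p_target / p_Earth × 1 AU.
B = 0.204 / 0.0177 = 11.525 AU.

11.5 AU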